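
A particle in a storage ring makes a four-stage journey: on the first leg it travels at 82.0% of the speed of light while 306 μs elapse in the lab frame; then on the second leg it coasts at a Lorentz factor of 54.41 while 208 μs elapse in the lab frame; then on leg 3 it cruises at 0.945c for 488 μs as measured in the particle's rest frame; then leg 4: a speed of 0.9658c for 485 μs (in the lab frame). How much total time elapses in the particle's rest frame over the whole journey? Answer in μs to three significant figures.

τ = 793 μs

Leg 1: β = 0.820; γ = 1/√(1 − 0.820²) = 1/√0.3276 = 1.747; τ_1 = 306/1.747 = 175.1 μs.
Leg 2: γ = 54.41; τ_2 = 208/54.41 = 3.823 μs.
Leg 3: 488 μs is already measured in the particle's rest frame.
Leg 4: γ = 1/√(1 − 0.9658²) = 1/√0.06723 = 3.857; τ_4 = 485/3.857 = 125.8 μs.
Total: 175.1 + 3.823 + 488.0 + 125.8 μs.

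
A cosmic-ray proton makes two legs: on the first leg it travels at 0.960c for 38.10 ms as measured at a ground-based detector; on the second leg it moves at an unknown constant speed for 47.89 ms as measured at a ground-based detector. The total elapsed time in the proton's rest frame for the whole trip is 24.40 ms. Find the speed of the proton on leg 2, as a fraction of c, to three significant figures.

β = 0.958

Leg 1: γ = 1/√(1 − 0.960²) = 25/7 ≈ 3.571; τ_1 = 38.10/3.571 = 10.67 ms.
Leg 2: speed unknown; τ_2 = 47.89/γ_2.
Total proper time: 10.67 + τ_2 = 24.40, so τ_2 = 24.40 − 10.67 = 13.73 ms.
γ_2 = 47.89/13.73 = 3.487; β = √(1 − 1/γ²) = √0.9178.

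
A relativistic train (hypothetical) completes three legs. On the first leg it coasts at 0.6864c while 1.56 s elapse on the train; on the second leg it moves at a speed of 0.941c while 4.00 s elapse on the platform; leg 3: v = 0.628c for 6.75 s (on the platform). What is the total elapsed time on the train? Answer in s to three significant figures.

τ = 8.17 s

Leg 1: 1.56 s is already measured on the train.
Leg 2: γ = 1/√(1 − 0.941²) = 1/√0.1145 = 2.955; τ_2 = 4.00/2.955 = 1.354 s.
Leg 3: γ = 1/√(1 − 0.628²) = 1/√0.6056 = 1.285; τ_3 = 6.75/1.285 = 5.253 s.
Total: 1.560 + 1.354 + 5.253 s.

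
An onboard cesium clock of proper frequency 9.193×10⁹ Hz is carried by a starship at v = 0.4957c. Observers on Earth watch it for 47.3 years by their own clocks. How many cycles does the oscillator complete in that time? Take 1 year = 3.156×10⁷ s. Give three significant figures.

γ = 1/√(1 − 0.4957²) = 1/√0.7543 = 1.151
During 47.3 years of lab time, the oscillator's proper time advances by τ = Δt/γ = 47.3/1.151 = 41.08 years = 1.296×10⁹ s.
N = f × τ = 9.193×10⁹ × 1.296×10⁹ = 1.192×10¹⁹.

N = 1.19×10¹⁹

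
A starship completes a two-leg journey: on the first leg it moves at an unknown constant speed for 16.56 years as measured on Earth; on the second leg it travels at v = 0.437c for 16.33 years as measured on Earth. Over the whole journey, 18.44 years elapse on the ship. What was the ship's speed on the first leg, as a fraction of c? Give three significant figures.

Leg 1: speed unknown; τ_1 = 16.56/γ_1.
Leg 2: γ = 1/√(1 − 0.437²) = 1/√0.8090 = 1.112; τ_2 = 16.33/1.112 = 14.69 years.
Total proper time: τ_1 + 14.69 = 18.44, so τ_1 = 18.44 − 14.69 = 3.752 years.
γ_1 = 16.56/3.752 = 4.414; β = √(1 − 1/γ²) = √0.9487.

β = 0.974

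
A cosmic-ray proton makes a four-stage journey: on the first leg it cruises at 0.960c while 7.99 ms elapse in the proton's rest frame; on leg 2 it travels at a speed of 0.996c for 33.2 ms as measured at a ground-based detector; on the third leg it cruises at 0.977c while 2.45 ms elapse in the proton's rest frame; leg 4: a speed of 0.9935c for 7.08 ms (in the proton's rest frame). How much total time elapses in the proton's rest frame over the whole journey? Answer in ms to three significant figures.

τ = 20.5 ms

Leg 1: 7.99 ms is already measured in the proton's rest frame.
Leg 2: γ = 1/√(1 − 0.996²) = 1/√0.007984 = 11.19; τ_2 = 33.2/11.19 = 2.967 ms.
Leg 3: 2.45 ms is already measured in the proton's rest frame.
Leg 4: 7.08 ms is already measured in the proton's rest frame.
Total: 7.990 + 2.967 + 2.450 + 7.080 ms.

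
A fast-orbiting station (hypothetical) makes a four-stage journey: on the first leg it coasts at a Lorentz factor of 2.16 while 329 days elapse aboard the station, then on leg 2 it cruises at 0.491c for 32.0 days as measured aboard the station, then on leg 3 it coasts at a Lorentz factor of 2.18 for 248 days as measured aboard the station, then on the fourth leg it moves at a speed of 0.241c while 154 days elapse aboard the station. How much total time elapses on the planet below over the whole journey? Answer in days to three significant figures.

Δt = 1450 days

Leg 1: γ = 2.16; Δt_1 = 2.160 × 329 = 710.6 days.
Leg 2: γ = 1/√(1 − 0.491²) = 1/√0.7589 = 1.148; Δt_2 = 1.148 × 32.0 = 36.73 days.
Leg 3: γ = 2.18; Δt_3 = 2.180 × 248 = 540.6 days.
Leg 4: γ = 1/√(1 − 0.241²) = 1/√0.9419 = 1.030; Δt_4 = 1.030 × 154 = 158.7 days.
Total: 710.6 + 36.73 + 540.6 + 158.7 days.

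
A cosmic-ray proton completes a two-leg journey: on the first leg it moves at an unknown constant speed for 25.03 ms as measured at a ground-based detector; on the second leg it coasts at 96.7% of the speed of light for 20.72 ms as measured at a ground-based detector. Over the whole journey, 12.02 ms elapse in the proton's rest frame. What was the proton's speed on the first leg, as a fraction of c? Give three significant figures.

β = 0.963

Leg 1: speed unknown; τ_1 = 25.03/γ_1.
Leg 2: β = 0.967; γ = 1/√(1 − 0.967²) = 1/√0.06491 = 3.925; τ_2 = 20.72/3.925 = 5.279 ms.
Total proper time: τ_1 + 5.279 = 12.02, so τ_1 = 12.02 − 5.279 = 6.741 ms.
γ_1 = 25.03/6.741 = 3.713; β = √(1 − 1/γ²) = √0.9275.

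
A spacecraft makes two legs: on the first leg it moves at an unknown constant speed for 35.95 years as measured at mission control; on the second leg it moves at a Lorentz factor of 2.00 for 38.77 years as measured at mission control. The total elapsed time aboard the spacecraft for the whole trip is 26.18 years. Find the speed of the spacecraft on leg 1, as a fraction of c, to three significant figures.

β = 0.982

Leg 1: speed unknown; τ_1 = 35.95/γ_1.
Leg 2: γ = 2.00; τ_2 = 38.77/2.000 = 19.39 years.
Total proper time: τ_1 + 19.39 = 26.18, so τ_1 = 26.18 − 19.39 = 6.795 years.
γ_1 = 35.95/6.795 = 5.291; β = √(1 − 1/γ²) = √0.9643.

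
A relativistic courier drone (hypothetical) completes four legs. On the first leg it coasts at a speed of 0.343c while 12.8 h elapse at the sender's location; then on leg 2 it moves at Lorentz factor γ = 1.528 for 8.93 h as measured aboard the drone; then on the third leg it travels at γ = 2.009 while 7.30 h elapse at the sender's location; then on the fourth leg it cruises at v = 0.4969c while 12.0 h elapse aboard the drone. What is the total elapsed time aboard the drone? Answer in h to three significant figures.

Leg 1: γ = 1/√(1 − 0.343²) = 1/√0.8824 = 1.065; τ_1 = 12.8/1.065 = 12.02 h.
Leg 2: 8.93 h is already measured aboard the drone.
Leg 3: γ = 2.009; τ_3 = 7.30/2.009 = 3.634 h.
Leg 4: 12.0 h is already measured aboard the drone.
Total: 12.02 + 8.930 + 3.634 + 12.00 h.

τ = 36.6 h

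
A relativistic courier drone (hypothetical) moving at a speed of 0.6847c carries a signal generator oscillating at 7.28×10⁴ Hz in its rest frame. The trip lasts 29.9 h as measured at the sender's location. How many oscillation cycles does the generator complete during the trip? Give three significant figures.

γ = 1/√(1 − 0.6847²) = 1/√0.5312 = 1.372
The oscillator's own cycle count is N = f × τ where τ is the proper time aboard the drone. τ = Δt/γ = 29.9/1.372 = 21.79 h = 7.845×10⁴ s.
N = 7.28×10⁴ × 7.845×10⁴ = 5.711×10⁹.

N = 5.71×10⁹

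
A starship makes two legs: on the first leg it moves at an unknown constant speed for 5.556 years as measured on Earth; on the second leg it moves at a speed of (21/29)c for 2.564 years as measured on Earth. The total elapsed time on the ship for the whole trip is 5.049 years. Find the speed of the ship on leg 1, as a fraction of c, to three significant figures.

Leg 1: speed unknown; τ_1 = 5.556/γ_1.
Leg 2: γ = 1/√(1 − (21/29)²) = 29/20 = 1.450; τ_2 = 2.564/1.450 = 1.768 years.
Total proper time: τ_1 + 1.768 = 5.049, so τ_1 = 5.049 − 1.768 = 3.281 years.
γ_1 = 5.556/3.281 = 1.694; β = √(1 − 1/γ²) = √0.6513.

β = 0.807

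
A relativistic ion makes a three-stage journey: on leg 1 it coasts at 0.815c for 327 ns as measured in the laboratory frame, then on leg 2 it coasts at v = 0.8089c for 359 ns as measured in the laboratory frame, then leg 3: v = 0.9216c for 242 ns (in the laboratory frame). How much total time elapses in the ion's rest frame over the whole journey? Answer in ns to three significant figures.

Leg 1: γ = 1/√(1 − 0.815²) = 1/√0.3358 = 1.726; τ_1 = 327/1.726 = 189.5 ns.
Leg 2: γ = 1/√(1 − 0.8089²) = 1/√0.3457 = 1.701; τ_2 = 359/1.701 = 211.1 ns.
Leg 3: γ = 1/√(1 − 0.9216²) = 1/√0.1507 = 2.576; τ_3 = 242/2.576 = 93.93 ns.
Total: 189.5 + 211.1 + 93.93 ns.

τ = 494 ns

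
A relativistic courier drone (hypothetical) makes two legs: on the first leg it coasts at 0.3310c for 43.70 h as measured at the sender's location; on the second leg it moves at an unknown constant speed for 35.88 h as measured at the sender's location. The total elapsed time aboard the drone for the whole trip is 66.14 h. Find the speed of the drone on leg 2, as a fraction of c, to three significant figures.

Leg 1: γ = 1/√(1 − 0.3310²) = 1/√0.8904 = 1.060; τ_1 = 43.70/1.060 = 41.24 h.
Leg 2: speed unknown; τ_2 = 35.88/γ_2.
Total proper time: 41.24 + τ_2 = 66.14, so τ_2 = 66.14 − 41.24 = 24.90 h.
γ_2 = 35.88/24.90 = 1.441; β = √(1 − 1/γ²) = √0.5183.

β = 0.720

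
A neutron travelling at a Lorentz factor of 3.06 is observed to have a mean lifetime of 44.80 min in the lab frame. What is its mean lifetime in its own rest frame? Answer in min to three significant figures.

γ = 3.06
The lab-frame lifetime is the dilated interval; the proper lifetime is τ₀ = Δt/γ = 44.80/3.060 min.

τ₀ = 14.6 min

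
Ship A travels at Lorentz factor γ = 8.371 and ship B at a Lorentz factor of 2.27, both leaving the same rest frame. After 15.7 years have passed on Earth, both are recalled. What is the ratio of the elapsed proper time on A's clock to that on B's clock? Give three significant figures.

A: γ = 8.371. B: γ = 2.27.
τ_A/τ_B = γ_B/γ_A = 2.270/8.371 = 0.2712, so τ_A/τ_B = 0.2712.

τ_A/τ_B = 0.271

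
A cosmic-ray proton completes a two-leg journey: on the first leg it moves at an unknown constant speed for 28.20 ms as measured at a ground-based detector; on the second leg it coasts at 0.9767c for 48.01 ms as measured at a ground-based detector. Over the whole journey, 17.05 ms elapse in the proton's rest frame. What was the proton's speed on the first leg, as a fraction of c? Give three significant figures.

β = 0.971

Leg 1: speed unknown; τ_1 = 28.20/γ_1.
Leg 2: γ = 1/√(1 − 0.9767²) = 1/√0.04606 = 4.660; τ_2 = 48.01/4.660 = 10.30 ms.
Total proper time: τ_1 + 10.30 = 17.05, so τ_1 = 17.05 − 10.30 = 6.747 ms.
γ_1 = 28.20/6.747 = 4.180; β = √(1 − 1/γ²) = √0.9428.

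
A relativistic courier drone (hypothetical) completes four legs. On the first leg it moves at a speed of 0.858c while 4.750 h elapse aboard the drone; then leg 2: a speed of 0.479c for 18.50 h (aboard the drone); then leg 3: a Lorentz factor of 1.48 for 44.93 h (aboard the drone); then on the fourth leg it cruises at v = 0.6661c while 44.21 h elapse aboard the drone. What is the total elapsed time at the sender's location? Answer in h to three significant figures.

Δt = 156 h

Leg 1: γ = 1/√(1 − 0.858²) = 1/√0.2638 = 1.947; Δt_1 = 1.947 × 4.750 = 9.248 h.
Leg 2: γ = 1/√(1 − 0.479²) = 1/√0.7706 = 1.139; Δt_2 = 1.139 × 18.50 = 21.08 h.
Leg 3: γ = 1.48; Δt_3 = 1.480 × 44.93 = 66.50 h.
Leg 4: γ = 1/√(1 − 0.6661²) = 1/√0.5563 = 1.341; Δt_4 = 1.341 × 44.21 = 59.27 h.
Total: 9.248 + 21.08 + 66.50 + 59.27 h.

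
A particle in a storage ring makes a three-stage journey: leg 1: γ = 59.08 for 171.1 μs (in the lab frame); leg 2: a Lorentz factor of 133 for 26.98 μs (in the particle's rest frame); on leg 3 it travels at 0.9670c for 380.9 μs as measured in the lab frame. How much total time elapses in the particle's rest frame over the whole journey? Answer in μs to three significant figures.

Leg 1: γ = 59.08; τ_1 = 171.1/59.08 = 2.896 μs.
Leg 2: 26.98 μs is already measured in the particle's rest frame.
Leg 3: γ = 1/√(1 − 0.9670²) = 1/√0.06491 = 3.925; τ_3 = 380.9/3.925 = 97.04 μs.
Total: 2.896 + 26.98 + 97.04 μs.

τ = 127 μs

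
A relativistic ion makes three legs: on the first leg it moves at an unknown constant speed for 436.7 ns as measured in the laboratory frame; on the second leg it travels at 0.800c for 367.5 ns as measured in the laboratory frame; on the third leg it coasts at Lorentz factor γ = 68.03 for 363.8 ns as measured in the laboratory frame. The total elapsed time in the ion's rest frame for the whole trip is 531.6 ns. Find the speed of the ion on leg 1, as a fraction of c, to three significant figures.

β = 0.714

Leg 1: speed unknown; τ_1 = 436.7/γ_1.
Leg 2: γ = 1/√(1 − 0.800²) = 5/3 ≈ 1.667; τ_2 = 367.5/1.667 = 220.5 ns.
Leg 3: γ = 68.03; τ_3 = 363.8/68.03 = 5.348 ns.
Total proper time: τ_1 + 220.5 + 5.348 = 531.6, so τ_1 = 531.6 − 225.8 = 305.8 ns.
γ_1 = 436.7/305.8 = 1.428; β = √(1 − 1/γ²) = √0.5098.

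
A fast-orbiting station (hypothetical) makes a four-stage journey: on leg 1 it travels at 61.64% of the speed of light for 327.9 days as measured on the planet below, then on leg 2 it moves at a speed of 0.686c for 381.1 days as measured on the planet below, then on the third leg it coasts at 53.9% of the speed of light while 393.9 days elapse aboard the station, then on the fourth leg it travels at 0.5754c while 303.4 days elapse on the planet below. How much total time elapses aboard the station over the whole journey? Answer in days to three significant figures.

τ = 1180 days

Leg 1: β = 0.6164; γ = 1/√(1 − 0.6164²) = 1/√0.6201 = 1.270; τ_1 = 327.9/1.270 = 258.2 days.
Leg 2: γ = 1/√(1 − 0.686²) = 1/√0.5294 = 1.374; τ_2 = 381.1/1.374 = 277.3 days.
Leg 3: 393.9 days is already measured aboard the station.
Leg 4: γ = 1/√(1 − 0.5754²) = 1/√0.6689 = 1.223; τ_4 = 303.4/1.223 = 248.1 days.
Total: 258.2 + 277.3 + 393.9 + 248.1 days.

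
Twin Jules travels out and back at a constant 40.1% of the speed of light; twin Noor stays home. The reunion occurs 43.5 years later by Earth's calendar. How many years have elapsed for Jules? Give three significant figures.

β = 0.401; γ = 1/√(1 − 0.401²) = 1/√0.8392 = 1.092
Jules's clock measures proper time along the trip: τ = Δt/γ = 43.5/1.092 years.

τ = 39.8 years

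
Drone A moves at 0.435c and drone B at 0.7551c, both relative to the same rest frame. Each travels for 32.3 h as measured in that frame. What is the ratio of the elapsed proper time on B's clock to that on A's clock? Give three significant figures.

τ_B/τ_A = 0.728

A: γ = 1/√(1 − 0.435²) = 1/√0.8108 = 1.111. B: γ = 1/√(1 − 0.7551²) = 1/√0.4298 = 1.525.
τ_A/τ_B = γ_B/γ_A = 1.525/1.111 = 1.373, so τ_B/τ_A = 0.7281.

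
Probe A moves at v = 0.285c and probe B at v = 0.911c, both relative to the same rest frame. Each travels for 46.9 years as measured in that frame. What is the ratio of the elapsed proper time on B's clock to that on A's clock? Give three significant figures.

τ_B/τ_A = 0.430

A: γ = 1/√(1 − 0.285²) = 1/√0.9188 = 1.043. B: γ = 1/√(1 − 0.911²) = 1/√0.1701 = 2.425.
τ_A/τ_B = γ_B/γ_A = 2.425/1.043 = 2.324, so τ_B/τ_A = 0.4302.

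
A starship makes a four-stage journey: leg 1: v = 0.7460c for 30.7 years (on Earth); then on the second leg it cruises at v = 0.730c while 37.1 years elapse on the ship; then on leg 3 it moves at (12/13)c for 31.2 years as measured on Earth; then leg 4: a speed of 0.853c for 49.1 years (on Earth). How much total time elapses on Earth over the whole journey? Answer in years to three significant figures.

Δt = 165 years

Leg 1: 30.7 years is already measured on Earth.
Leg 2: γ = 1/√(1 − 0.730²) = 1/√0.4671 = 1.463; Δt_2 = 1.463 × 37.1 = 54.28 years.
Leg 3: 31.2 years is already measured on Earth.
Leg 4: 49.1 years is already measured on Earth.
Total: 30.70 + 54.28 + 31.20 + 49.10 years.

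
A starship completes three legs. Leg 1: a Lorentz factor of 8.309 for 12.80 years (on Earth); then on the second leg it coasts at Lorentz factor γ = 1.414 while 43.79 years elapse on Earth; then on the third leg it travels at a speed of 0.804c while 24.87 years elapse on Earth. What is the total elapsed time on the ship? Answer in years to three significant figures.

τ = 47.3 years

Leg 1: γ = 8.309; τ_1 = 12.80/8.309 = 1.540 years.
Leg 2: γ = 1.414; τ_2 = 43.79/1.414 = 30.97 years.
Leg 3: γ = 1/√(1 − 0.804²) = 1/√0.3536 = 1.682; τ_3 = 24.87/1.682 = 14.79 years.
Total: 1.540 + 30.97 + 14.79 years.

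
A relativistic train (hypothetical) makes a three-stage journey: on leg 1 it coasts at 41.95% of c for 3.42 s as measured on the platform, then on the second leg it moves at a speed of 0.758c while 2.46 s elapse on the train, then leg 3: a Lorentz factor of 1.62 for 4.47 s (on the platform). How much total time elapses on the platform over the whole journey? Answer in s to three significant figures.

Δt = 11.7 s

Leg 1: 3.42 s is already measured on the platform.
Leg 2: γ = 1/√(1 − 0.758²) = 1/√0.4254 = 1.533; Δt_2 = 1.533 × 2.46 = 3.772 s.
Leg 3: 4.47 s is already measured on the platform.
Total: 3.420 + 3.772 + 4.470 s.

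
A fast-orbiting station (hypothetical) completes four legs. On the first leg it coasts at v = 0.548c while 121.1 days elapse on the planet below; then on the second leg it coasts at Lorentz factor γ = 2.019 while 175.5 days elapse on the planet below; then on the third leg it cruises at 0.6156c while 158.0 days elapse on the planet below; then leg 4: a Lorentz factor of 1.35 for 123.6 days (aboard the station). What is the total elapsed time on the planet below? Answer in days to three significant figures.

Δt = 621 days

Leg 1: 121.1 days is already measured on the planet below.
Leg 2: 175.5 days is already measured on the planet below.
Leg 3: 158.0 days is already measured on the planet below.
Leg 4: γ = 1.35; Δt_4 = 1.350 × 123.6 = 166.9 days.
Total: 121.1 + 175.5 + 158.0 + 166.9 days.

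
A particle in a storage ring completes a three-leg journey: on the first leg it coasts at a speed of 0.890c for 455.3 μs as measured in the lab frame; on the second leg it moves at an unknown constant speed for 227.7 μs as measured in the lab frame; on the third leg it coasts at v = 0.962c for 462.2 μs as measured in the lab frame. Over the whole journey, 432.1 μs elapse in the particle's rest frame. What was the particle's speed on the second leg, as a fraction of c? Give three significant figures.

β = 0.902

Leg 1: γ = 1/√(1 − 0.890²) = 1/√0.2079 = 2.193; τ_1 = 455.3/2.193 = 207.6 μs.
Leg 2: speed unknown; τ_2 = 227.7/γ_2.
Leg 3: γ = 1/√(1 − 0.962²) = 1/√0.07456 = 3.662; τ_3 = 462.2/3.662 = 126.2 μs.
Total proper time: 207.6 + τ_2 + 126.2 = 432.1, so τ_2 = 432.1 − 333.8 = 98.30 μs.
γ_2 = 227.7/98.30 = 2.316; β = √(1 − 1/γ²) = √0.8136.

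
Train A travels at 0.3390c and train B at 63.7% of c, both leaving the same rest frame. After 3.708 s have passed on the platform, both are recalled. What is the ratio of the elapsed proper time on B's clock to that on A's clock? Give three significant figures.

τ_B/τ_A = 0.819

A: γ = 1/√(1 − 0.3390²) = 1/√0.8851 = 1.063. B: β = 0.637; γ = 1/√(1 − 0.637²) = 1/√0.5942 = 1.297.
τ_A/τ_B = γ_B/γ_A = 1.297/1.063 = 1.220, so τ_B/τ_A = 0.8194.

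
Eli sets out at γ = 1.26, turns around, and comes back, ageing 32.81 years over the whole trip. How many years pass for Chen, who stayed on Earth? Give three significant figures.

Δt = 41.3 years

γ = 1.26
Earth-frame duration is the dilated interval: Δt = γτ = 1.260 × 32.81 years.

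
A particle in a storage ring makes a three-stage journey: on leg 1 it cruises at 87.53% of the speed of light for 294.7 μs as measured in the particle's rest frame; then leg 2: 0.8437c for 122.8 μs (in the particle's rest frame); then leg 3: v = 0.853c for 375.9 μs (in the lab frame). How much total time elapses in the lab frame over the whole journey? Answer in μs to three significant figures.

Δt = 1210 μs

Leg 1: β = 0.8753; γ = 1/√(1 − 0.8753²) = 1/√0.2338 = 2.068; Δt_1 = 2.068 × 294.7 = 609.4 μs.
Leg 2: γ = 1/√(1 − 0.8437²) = 1/√0.2882 = 1.863; Δt_2 = 1.863 × 122.8 = 228.8 μs.
Leg 3: 375.9 μs is already measured in the lab frame.
Total: 609.4 + 228.8 + 375.9 μs.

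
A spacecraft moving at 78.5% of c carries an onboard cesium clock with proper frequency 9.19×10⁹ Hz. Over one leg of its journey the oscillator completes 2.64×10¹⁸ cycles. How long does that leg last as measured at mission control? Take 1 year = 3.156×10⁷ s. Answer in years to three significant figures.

Δt = 14.7 years

β = 0.785; γ = 1/√(1 − 0.785²) = 1/√0.3838 = 1.614
Proper time for N cycles: τ = N/f = 2.64×10¹⁸/(9.19×10⁹) = 2.873×10⁸ s = 9.102 years.
Lab-frame duration Δt = γτ = 1.614 × 9.102 = 14.69 years.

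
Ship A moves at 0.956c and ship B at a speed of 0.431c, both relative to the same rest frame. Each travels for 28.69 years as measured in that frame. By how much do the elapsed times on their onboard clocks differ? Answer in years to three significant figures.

A: γ = 1/√(1 − 0.956²) = 1/√0.08606 = 3.409; τ_A = 28.69/3.409 = 8.417 years.
B: γ = 1/√(1 − 0.431²) = 1/√0.8142 = 1.108; τ_B = 28.69/1.108 = 25.89 years.

|τ_A − τ_B| = 17.5 years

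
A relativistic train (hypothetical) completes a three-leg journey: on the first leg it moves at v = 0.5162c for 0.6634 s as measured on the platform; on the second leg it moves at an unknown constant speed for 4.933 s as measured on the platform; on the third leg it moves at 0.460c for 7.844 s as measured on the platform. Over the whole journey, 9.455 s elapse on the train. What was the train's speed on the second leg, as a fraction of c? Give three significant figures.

Leg 1: γ = 1/√(1 − 0.5162²) = 1/√0.7335 = 1.168; τ_1 = 0.6634/1.168 = 0.5682 s.
Leg 2: speed unknown; τ_2 = 4.933/γ_2.
Leg 3: γ = 1/√(1 − 0.460²) = 1/√0.7884 = 1.126; τ_3 = 7.844/1.126 = 6.965 s.
Total proper time: 0.5682 + τ_2 + 6.965 = 9.455, so τ_2 = 9.455 − 7.533 = 1.922 s.
γ_2 = 4.933/1.922 = 2.567; β = √(1 − 1/γ²) = √0.8482.

β = 0.921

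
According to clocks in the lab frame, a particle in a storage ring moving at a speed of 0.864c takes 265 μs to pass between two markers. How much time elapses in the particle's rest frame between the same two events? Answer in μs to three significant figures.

τ = 133 μs

γ = 1/√(1 − 0.864²) = 1/√0.2535 = 1.986
The interval measured in the lab frame is the dilated one; the clock in the particle's rest frame measures the proper time τ = Δt/γ = 265/1.986 μs.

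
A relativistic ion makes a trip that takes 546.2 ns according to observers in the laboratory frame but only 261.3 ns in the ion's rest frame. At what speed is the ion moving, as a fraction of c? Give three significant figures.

v = 0.878c

The proper time is measured in the ion's rest frame (both events occur at the ion's location); Δt is measured in the laboratory frame. γ = Δt/τ = 546.2/261.3 = 2.090.
β = √(1 − 1/γ²) = √(1 − 0.2289) = √0.7711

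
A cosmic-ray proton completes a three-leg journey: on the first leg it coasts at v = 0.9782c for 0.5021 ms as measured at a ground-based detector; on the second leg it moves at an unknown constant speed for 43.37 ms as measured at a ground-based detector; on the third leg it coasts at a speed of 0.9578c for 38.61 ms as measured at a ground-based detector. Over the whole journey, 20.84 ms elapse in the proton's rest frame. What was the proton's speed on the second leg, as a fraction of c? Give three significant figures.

β = 0.975

Leg 1: γ = 1/√(1 − 0.9782²) = 1/√0.04312 = 4.815; τ_1 = 0.5021/4.815 = 0.1043 ms.
Leg 2: speed unknown; τ_2 = 43.37/γ_2.
Leg 3: γ = 1/√(1 − 0.9578²) = 1/√0.08262 = 3.479; τ_3 = 38.61/3.479 = 11.10 ms.
Total proper time: 0.1043 + τ_2 + 11.10 = 20.84, so τ_2 = 20.84 − 11.20 = 9.638 ms.
γ_2 = 43.37/9.638 = 4.500; β = √(1 − 1/γ²) = √0.9506.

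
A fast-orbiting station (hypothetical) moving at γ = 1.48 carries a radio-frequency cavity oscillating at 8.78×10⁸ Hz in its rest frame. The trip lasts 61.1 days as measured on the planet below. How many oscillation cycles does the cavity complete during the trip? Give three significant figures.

N = 3.13×10¹⁵

γ = 1.48
The oscillator's own cycle count is N = f × τ where τ is the proper time aboard the station. τ = Δt/γ = 61.1/1.480 = 41.28 days = 3.567×10⁶ s.
N = 8.78×10⁸ × 3.567×10⁶ = 3.132×10¹⁵.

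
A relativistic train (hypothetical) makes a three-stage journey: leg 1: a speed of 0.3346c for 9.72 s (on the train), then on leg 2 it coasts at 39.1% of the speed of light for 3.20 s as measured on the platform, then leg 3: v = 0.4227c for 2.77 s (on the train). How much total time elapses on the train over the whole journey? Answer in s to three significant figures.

τ = 15.4 s

Leg 1: 9.72 s is already measured on the train.
Leg 2: β = 0.391; γ = 1/√(1 − 0.391²) = 1/√0.8471 = 1.086; τ_2 = 3.20/1.086 = 2.945 s.
Leg 3: 2.77 s is already measured on the train.
Total: 9.720 + 2.945 + 2.770 s.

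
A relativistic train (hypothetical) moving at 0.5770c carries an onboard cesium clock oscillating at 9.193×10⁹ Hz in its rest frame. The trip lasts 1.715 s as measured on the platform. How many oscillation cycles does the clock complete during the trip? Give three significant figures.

N = 1.29×10¹⁰

γ = 1/√(1 − 0.5770²) = 1/√0.6671 = 1.224
The oscillator's own cycle count is N = f × τ where τ is the proper time on the train. τ = Δt/γ = 1.715/1.224 = 1.401 s = 1.401×10⁰ s.
N = 9.193×10⁹ × 1.401×10⁰ = 1.288×10¹⁰.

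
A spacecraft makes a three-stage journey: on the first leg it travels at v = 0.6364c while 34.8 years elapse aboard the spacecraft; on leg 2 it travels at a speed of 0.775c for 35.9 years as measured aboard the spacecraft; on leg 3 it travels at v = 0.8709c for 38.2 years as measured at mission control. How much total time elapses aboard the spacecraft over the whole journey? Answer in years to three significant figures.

Leg 1: 34.8 years is already measured aboard the spacecraft.
Leg 2: 35.9 years is already measured aboard the spacecraft.
Leg 3: γ = 1/√(1 − 0.8709²) = 1/√0.2415 = 2.035; τ_3 = 38.2/2.035 = 18.77 years.
Total: 34.80 + 35.90 + 18.77 years.

τ = 89.5 years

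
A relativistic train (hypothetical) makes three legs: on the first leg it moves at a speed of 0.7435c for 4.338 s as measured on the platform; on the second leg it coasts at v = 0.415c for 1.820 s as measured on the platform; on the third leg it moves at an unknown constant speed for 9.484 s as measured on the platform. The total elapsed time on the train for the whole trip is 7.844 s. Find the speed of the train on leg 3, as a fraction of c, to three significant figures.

Leg 1: γ = 1/√(1 − 0.7435²) = 1/√0.4472 = 1.495; τ_1 = 4.338/1.495 = 2.901 s.
Leg 2: γ = 1/√(1 − 0.415²) = 1/√0.8278 = 1.099; τ_2 = 1.820/1.099 = 1.656 s.
Leg 3: speed unknown; τ_3 = 9.484/γ_3.
Total proper time: 2.901 + 1.656 + τ_3 = 7.844, so τ_3 = 7.844 − 4.557 = 3.287 s.
γ_3 = 9.484/3.287 = 2.885; β = √(1 − 1/γ²) = √0.8799.

β = 0.938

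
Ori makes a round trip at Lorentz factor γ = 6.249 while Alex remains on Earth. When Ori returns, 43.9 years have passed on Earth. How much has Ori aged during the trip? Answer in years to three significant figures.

γ = 6.249
Ori's clock measures proper time along the trip: τ = Δt/γ = 43.9/6.249 years.

τ = 7.03 years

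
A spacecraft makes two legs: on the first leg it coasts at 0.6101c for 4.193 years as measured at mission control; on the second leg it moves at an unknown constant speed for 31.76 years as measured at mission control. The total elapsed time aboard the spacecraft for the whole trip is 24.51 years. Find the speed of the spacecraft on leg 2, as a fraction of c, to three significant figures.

Leg 1: γ = 1/√(1 − 0.6101²) = 1/√0.6278 = 1.262; τ_1 = 4.193/1.262 = 3.322 years.
Leg 2: speed unknown; τ_2 = 31.76/γ_2.
Total proper time: 3.322 + τ_2 = 24.51, so τ_2 = 24.51 − 3.322 = 21.19 years.
γ_2 = 31.76/21.19 = 1.499; β = √(1 − 1/γ²) = √0.5549.

β = 0.745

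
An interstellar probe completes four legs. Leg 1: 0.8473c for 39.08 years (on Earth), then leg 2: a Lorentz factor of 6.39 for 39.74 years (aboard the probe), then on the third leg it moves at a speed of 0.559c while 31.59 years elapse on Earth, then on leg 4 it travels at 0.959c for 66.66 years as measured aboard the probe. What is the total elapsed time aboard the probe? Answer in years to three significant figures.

τ = 153 years

Leg 1: γ = 1/√(1 − 0.8473²) = 1/√0.2821 = 1.883; τ_1 = 39.08/1.883 = 20.76 years.
Leg 2: 39.74 years is already measured aboard the probe.
Leg 3: γ = 1/√(1 − 0.559²) = 1/√0.6875 = 1.206; τ_3 = 31.59/1.206 = 26.19 years.
Leg 4: 66.66 years is already measured aboard the probe.
Total: 20.76 + 39.74 + 26.19 + 66.66 years.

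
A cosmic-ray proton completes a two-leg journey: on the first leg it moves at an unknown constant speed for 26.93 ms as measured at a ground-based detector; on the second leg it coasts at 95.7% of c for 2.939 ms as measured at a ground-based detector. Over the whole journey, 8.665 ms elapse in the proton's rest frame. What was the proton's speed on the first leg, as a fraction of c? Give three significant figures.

Leg 1: speed unknown; τ_1 = 26.93/γ_1.
Leg 2: β = 0.957; γ = 1/√(1 − 0.957²) = 1/√0.08415 = 3.447; τ_2 = 2.939/3.447 = 0.8526 ms.
Total proper time: τ_1 + 0.8526 = 8.665, so τ_1 = 8.665 − 0.8526 = 7.812 ms.
γ_1 = 26.93/7.812 = 3.447; β = √(1 − 1/γ²) = √0.9158.

β = 0.957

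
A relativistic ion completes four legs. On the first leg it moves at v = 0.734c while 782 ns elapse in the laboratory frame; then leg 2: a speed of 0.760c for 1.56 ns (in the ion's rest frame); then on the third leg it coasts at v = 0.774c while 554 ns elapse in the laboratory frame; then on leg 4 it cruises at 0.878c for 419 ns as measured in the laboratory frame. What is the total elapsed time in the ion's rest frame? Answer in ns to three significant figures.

Leg 1: γ = 1/√(1 − 0.734²) = 1/√0.4612 = 1.472; τ_1 = 782/1.472 = 531.1 ns.
Leg 2: 1.56 ns is already measured in the ion's rest frame.
Leg 3: γ = 1/√(1 − 0.774²) = 1/√0.4009 = 1.579; τ_3 = 554/1.579 = 350.8 ns.
Leg 4: γ = 1/√(1 − 0.878²) = 1/√0.2291 = 2.089; τ_4 = 419/2.089 = 200.6 ns.
Total: 531.1 + 1.560 + 350.8 + 200.6 ns.

τ = 1080 ns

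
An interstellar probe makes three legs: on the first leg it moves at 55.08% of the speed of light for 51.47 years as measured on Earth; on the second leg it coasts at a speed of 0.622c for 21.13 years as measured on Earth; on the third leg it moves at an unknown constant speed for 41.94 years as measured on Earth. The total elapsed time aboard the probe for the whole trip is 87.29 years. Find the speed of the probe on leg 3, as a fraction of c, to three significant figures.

Leg 1: β = 0.5508; γ = 1/√(1 − 0.5508²) = 1/√0.6966 = 1.198; τ_1 = 51.47/1.198 = 42.96 years.
Leg 2: γ = 1/√(1 − 0.622²) = 1/√0.6131 = 1.277; τ_2 = 21.13/1.277 = 16.55 years.
Leg 3: speed unknown; τ_3 = 41.94/γ_3.
Total proper time: 42.96 + 16.55 + τ_3 = 87.29, so τ_3 = 87.29 − 59.50 = 27.79 years.
γ_3 = 41.94/27.79 = 1.509; β = √(1 − 1/γ²) = √0.5611.

β = 0.749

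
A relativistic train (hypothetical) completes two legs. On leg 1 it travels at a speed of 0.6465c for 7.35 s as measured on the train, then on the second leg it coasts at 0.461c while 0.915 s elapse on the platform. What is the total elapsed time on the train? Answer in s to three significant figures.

Leg 1: 7.35 s is already measured on the train.
Leg 2: γ = 1/√(1 − 0.461²) = 1/√0.7875 = 1.127; τ_2 = 0.915/1.127 = 0.8120 s.
Total: 7.350 + 0.8120 s.

τ = 8.16 s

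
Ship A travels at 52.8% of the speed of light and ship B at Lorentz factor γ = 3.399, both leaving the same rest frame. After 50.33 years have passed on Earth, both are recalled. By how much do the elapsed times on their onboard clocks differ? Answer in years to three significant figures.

A: β = 0.528; γ = 1/√(1 − 0.528²) = 1/√0.7212 = 1.178; τ_A = 50.33/1.178 = 42.74 years.
B: γ = 3.399; τ_B = 50.33/3.399 = 14.81 years.

|τ_A − τ_B| = 27.9 years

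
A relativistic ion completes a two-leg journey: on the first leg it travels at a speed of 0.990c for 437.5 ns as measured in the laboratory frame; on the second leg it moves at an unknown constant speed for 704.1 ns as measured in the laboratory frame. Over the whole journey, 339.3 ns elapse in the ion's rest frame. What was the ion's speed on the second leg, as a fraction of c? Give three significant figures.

Leg 1: γ = 1/√(1 − 0.990²) = 1/√0.01990 = 7.089; τ_1 = 437.5/7.089 = 61.72 ns.
Leg 2: speed unknown; τ_2 = 704.1/γ_2.
Total proper time: 61.72 + τ_2 = 339.3, so τ_2 = 339.3 − 61.72 = 277.6 ns.
γ_2 = 704.1/277.6 = 2.537; β = √(1 − 1/γ²) = √0.8446.

β = 0.919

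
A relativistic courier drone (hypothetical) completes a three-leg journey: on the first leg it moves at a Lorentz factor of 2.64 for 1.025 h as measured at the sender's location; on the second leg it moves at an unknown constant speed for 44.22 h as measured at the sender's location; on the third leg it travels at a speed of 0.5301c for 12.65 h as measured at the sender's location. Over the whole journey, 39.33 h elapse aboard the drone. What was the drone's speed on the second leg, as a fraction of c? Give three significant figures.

β = 0.770

Leg 1: γ = 2.64; τ_1 = 1.025/2.640 = 0.3883 h.
Leg 2: speed unknown; τ_2 = 44.22/γ_2.
Leg 3: γ = 1/√(1 − 0.5301²) = 1/√0.7190 = 1.179; τ_3 = 12.65/1.179 = 10.73 h.
Total proper time: 0.3883 + τ_2 + 10.73 = 39.33, so τ_2 = 39.33 − 11.11 = 28.22 h.
γ_2 = 44.22/28.22 = 1.567; β = √(1 − 1/γ²) = √0.5929.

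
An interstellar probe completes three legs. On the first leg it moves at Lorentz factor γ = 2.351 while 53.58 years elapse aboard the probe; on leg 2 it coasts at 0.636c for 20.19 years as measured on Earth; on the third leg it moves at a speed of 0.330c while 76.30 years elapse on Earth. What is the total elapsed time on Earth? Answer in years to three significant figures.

Δt = 222 years

Leg 1: γ = 2.351; Δt_1 = 2.351 × 53.58 = 126.0 years.
Leg 2: 20.19 years is already measured on Earth.
Leg 3: 76.30 years is already measured on Earth.
Total: 126.0 + 20.19 + 76.30 years.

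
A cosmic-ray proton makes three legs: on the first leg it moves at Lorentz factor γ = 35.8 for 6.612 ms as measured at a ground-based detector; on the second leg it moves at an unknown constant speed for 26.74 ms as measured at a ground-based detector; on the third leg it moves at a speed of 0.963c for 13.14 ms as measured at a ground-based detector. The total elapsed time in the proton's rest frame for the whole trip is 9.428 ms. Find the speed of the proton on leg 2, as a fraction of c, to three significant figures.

β = 0.977

Leg 1: γ = 35.8; τ_1 = 6.612/35.80 = 0.1847 ms.
Leg 2: speed unknown; τ_2 = 26.74/γ_2.
Leg 3: γ = 1/√(1 − 0.963²) = 1/√0.07263 = 3.711; τ_3 = 13.14/3.711 = 3.541 ms.
Total proper time: 0.1847 + τ_2 + 3.541 = 9.428, so τ_2 = 9.428 − 3.726 = 5.702 ms.
γ_2 = 26.74/5.702 = 4.690; β = √(1 − 1/γ²) = √0.9545.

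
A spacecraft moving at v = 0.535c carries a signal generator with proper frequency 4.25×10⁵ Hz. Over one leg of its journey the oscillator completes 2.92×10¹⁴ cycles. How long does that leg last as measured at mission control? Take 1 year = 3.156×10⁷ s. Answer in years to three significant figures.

γ = 1/√(1 − 0.535²) = 1/√0.7138 = 1.184
Proper time for N cycles: τ = N/f = 2.92×10¹⁴/(4.25×10⁵) = 6.871×10⁸ s = 21.77 years.
Lab-frame duration Δt = γτ = 1.184 × 21.77 = 25.77 years.

Δt = 25.8 years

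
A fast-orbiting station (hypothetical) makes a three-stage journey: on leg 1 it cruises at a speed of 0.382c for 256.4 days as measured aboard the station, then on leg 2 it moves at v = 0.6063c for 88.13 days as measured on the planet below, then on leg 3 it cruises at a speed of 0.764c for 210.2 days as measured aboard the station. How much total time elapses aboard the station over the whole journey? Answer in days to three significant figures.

Leg 1: 256.4 days is already measured aboard the station.
Leg 2: γ = 1/√(1 − 0.6063²) = 1/√0.6324 = 1.257; τ_2 = 88.13/1.257 = 70.08 days.
Leg 3: 210.2 days is already measured aboard the station.
Total: 256.4 + 70.08 + 210.2 days.

τ = 537 days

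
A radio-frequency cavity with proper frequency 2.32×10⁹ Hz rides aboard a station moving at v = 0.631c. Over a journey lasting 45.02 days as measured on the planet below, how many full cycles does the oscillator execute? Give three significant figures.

γ = 1/√(1 − 0.631²) = 1/√0.6018 = 1.289
The oscillator's own cycle count is N = f × τ where τ is the proper time aboard the station. τ = Δt/γ = 45.02/1.289 = 34.93 days = 3.018×10⁶ s.
N = 2.32×10⁹ × 3.018×10⁶ = 7.001×10¹⁵.

N = 7.00×10¹⁵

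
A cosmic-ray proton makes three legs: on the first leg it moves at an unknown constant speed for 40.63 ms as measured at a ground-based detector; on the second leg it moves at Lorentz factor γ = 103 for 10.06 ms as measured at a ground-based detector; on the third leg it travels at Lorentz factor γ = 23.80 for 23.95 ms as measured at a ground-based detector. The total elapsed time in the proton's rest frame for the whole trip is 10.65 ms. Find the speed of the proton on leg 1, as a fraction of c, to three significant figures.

β = 0.972

Leg 1: speed unknown; τ_1 = 40.63/γ_1.
Leg 2: γ = 103; τ_2 = 10.06/103.0 = 0.09767 ms.
Leg 3: γ = 23.80; τ_3 = 23.95/23.80 = 1.006 ms.
Total proper time: τ_1 + 0.09767 + 1.006 = 10.65, so τ_1 = 10.65 − 1.104 = 9.546 ms.
γ_1 = 40.63/9.546 = 4.256; β = √(1 − 1/γ²) = √0.9448.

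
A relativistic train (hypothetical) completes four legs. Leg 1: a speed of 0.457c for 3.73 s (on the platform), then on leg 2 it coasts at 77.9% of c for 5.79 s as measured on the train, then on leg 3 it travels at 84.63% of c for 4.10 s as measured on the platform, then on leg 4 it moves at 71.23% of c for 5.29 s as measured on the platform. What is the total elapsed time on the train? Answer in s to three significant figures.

Leg 1: γ = 1/√(1 − 0.457²) = 1/√0.7912 = 1.124; τ_1 = 3.73/1.124 = 3.318 s.
Leg 2: 5.79 s is already measured on the train.
Leg 3: β = 0.8463; γ = 1/√(1 − 0.8463²) = 1/√0.2838 = 1.877; τ_3 = 4.10/1.877 = 2.184 s.
Leg 4: β = 0.7123; γ = 1/√(1 − 0.7123²) = 1/√0.4926 = 1.425; τ_4 = 5.29/1.425 = 3.713 s.
Total: 3.318 + 5.790 + 2.184 + 3.713 s.

τ = 15.0 s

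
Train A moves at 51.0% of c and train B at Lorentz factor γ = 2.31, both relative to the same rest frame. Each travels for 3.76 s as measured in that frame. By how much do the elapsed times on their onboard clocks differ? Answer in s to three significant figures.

|τ_A − τ_B| = 1.61 s

A: β = 0.510; γ = 1/√(1 − 0.510²) = 1/√0.7399 = 1.163; τ_A = 3.76/1.163 = 3.234 s.
B: γ = 2.31; τ_B = 3.76/2.310 = 1.628 s.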